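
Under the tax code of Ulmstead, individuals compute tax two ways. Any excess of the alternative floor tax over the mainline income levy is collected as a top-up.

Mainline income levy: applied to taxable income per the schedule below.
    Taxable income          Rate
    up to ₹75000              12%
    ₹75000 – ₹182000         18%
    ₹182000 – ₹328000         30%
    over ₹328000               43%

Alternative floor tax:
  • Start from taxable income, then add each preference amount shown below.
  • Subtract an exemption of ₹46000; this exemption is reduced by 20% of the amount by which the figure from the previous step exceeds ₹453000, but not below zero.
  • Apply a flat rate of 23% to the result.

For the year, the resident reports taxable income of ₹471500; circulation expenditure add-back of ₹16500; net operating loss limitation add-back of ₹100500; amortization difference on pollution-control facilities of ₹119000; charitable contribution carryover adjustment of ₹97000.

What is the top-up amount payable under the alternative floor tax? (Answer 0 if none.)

Mainline income levy:
  ₹75000 × 12% = ₹9000
  ₹107000 × 18% = ₹19260
  ₹146000 × 30% = ₹43800
  ₹143500 × 43% = ₹61705
  → ₹133765

Alternative floor tax:
  Adjusted income: ₹471500 + ₹16500 + ₹100500 + ₹119000 + ₹97000 = ₹804500
  Exemption: 20% × (₹804500 − ₹453000) = ₹70300 ≥ ₹46000, so the exemption is fully phased out
  Base: ₹804500 − ₹0 = ₹804500
  ₹804500 × 23% = ₹185035

Excess of alternative floor tax over mainline income levy: ₹185035 − ₹133765 = ₹51270.

₹51270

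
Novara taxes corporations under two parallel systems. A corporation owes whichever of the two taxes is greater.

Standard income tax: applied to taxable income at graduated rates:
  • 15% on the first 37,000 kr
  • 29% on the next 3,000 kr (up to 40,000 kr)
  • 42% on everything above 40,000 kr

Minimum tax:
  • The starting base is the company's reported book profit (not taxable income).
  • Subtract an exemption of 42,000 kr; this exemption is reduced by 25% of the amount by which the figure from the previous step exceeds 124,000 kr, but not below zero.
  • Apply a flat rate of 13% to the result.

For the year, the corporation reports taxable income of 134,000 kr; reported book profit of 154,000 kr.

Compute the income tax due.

Minimum tax:
  Base (reported book profit): 154,000 kr
  Exemption: 42,000 kr − 25% × (154,000 kr − 124,000 kr) = 42,000 kr − 7,500 kr = 34,500 kr
  Base: 154,000 kr − 34,500 kr = 119,500 kr
  119,500 kr × 13% = 15,535 kr

Standard income tax:
  37,000 kr × 15% = 5,550 kr
  3,000 kr × 29% = 870 kr
  94,000 kr × 42% = 39,480 kr
  → 45,900 kr

45,900 kr > 15,535 kr, so the standard income tax governs.

45,900 kr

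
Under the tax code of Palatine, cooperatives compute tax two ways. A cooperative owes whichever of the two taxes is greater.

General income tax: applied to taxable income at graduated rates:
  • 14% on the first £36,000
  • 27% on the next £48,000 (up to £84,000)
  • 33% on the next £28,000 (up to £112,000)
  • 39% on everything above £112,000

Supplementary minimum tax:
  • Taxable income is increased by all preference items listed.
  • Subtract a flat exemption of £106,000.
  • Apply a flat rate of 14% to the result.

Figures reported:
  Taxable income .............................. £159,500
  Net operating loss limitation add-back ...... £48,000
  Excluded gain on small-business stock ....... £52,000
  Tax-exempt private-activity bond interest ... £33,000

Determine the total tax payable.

£45,765

General income tax:
  £36,000 × 14% = £5,040
  £48,000 × 27% = £12,960
  £28,000 × 33% = £9,240
  £47,500 × 39% = £18,525
  → £45,765

Supplementary minimum tax:
  Adjusted income: £159,500 + £48,000 + £52,000 + £33,000 = £292,500
  Less exemption £106,000 → base £186,500
  £186,500 × 14% = £26,110

£45,765 > £26,110, so the general income tax governs.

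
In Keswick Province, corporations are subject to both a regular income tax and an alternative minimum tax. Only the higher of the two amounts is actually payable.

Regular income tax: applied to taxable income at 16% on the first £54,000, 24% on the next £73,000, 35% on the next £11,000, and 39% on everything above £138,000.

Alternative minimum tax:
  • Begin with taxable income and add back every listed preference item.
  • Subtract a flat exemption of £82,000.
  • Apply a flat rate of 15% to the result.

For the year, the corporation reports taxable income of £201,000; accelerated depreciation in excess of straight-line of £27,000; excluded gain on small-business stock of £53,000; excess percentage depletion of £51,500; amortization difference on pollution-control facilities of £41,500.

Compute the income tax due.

Alternative minimum tax:
  Adjusted income: £201,000 + £27,000 + £53,000 + £51,500 + £41,500 = £374,000
  Less exemption £82,000 → base £292,000
  £292,000 × 15% = £43,800

Regular income tax:
  £54,000 × 16% = £8,640
  £73,000 × 24% = £17,520
  £11,000 × 35% = £3,850
  £63,000 × 39% = £24,570
  → £54,580

£54,580 > £43,800, so the regular income tax governs.

£54,580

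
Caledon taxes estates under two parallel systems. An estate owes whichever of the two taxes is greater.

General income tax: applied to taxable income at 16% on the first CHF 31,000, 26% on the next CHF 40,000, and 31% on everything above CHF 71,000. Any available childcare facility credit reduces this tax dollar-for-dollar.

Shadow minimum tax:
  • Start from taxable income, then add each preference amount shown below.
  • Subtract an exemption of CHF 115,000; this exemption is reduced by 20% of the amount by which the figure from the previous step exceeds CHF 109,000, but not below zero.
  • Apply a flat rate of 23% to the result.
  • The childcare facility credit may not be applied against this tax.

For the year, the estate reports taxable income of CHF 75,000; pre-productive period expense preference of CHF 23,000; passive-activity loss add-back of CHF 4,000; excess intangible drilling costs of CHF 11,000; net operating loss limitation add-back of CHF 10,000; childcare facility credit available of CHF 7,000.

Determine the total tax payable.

Shadow minimum tax:
  Adjusted income: CHF 75,000 + CHF 23,000 + CHF 4,000 + CHF 11,000 + CHF 10,000 = CHF 123,000
  Exemption: CHF 115,000 − 20% × (CHF 123,000 − CHF 109,000) = CHF 115,000 − CHF 2,800 = CHF 112,200
  Base: CHF 123,000 − CHF 112,200 = CHF 10,800
  CHF 10,800 × 23% = CHF 2,484

General income tax:
  CHF 31,000 × 16% = CHF 4,960
  CHF 40,000 × 26% = CHF 10,400
  CHF 4,000 × 31% = CHF 1,240
  → CHF 16,600
  Less childcare facility credit CHF 7,000 → CHF 9,600

CHF 9,600 > CHF 2,484, so the general income tax governs.

CHF 9,600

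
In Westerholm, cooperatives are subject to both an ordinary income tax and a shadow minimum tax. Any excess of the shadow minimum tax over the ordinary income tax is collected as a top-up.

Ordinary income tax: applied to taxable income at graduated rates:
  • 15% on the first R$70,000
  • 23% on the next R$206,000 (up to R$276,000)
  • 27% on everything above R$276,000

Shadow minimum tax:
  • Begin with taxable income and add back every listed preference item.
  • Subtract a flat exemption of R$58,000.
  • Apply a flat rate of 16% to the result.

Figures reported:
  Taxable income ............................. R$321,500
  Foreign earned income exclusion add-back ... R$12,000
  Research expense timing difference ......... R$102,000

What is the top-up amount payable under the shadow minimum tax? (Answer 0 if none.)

Shadow minimum tax:
  Adjusted income: R$321,500 + R$12,000 + R$102,000 = R$435,500
  Less exemption R$58,000 → base R$377,500
  R$377,500 × 16% = R$60,400

Ordinary income tax:
  R$70,000 × 15% = R$10,500
  R$206,000 × 23% = R$47,380
  R$45,500 × 27% = R$12,285
  → R$70,165

R$60,400 ≤ R$70,165, so no add-on is due.

R$0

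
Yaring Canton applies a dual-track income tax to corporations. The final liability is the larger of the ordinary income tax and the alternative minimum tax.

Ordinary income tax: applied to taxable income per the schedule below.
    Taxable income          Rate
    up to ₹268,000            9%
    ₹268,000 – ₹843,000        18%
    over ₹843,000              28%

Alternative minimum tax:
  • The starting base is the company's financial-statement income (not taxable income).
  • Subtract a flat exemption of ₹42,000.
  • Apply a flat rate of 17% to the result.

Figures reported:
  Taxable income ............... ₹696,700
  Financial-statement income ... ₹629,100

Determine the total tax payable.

Alternative minimum tax:
  Base (financial-statement income): ₹629,100
  Less exemption ₹42,000 → base ₹587,100
  ₹587,100 × 17% = ₹99,807

Ordinary income tax:
  ₹268,000 × 9% = ₹24,120
  ₹428,700 × 18% = ₹77,166
  → ₹101,286

₹101,286 > ₹99,807, so the ordinary income tax governs.

₹101,286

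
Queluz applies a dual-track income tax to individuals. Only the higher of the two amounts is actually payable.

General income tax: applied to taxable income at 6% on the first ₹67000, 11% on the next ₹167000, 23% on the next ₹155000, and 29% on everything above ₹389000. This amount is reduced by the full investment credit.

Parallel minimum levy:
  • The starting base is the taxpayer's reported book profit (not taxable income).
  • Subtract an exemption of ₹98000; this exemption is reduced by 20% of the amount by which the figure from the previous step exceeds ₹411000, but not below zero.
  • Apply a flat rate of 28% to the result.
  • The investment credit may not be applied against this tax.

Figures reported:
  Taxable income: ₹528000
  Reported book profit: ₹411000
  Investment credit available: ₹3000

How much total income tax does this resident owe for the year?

General income tax:
  ₹67000 × 6% = ₹4020
  ₹167000 × 11% = ₹18370
  ₹155000 × 23% = ₹35650
  ₹139000 × 29% = ₹40310
  → ₹98350
  Less investment credit ₹3000 → ₹95350

Parallel minimum levy:
  Base (reported book profit): ₹411000
  Exemption: ₹411000 ≤ ₹411000, so full ₹98000 applies
  Base: ₹411000 − ₹98000 = ₹313000
  ₹313000 × 28% = ₹87640

₹95350 > ₹87640, so the general income tax governs.

₹95350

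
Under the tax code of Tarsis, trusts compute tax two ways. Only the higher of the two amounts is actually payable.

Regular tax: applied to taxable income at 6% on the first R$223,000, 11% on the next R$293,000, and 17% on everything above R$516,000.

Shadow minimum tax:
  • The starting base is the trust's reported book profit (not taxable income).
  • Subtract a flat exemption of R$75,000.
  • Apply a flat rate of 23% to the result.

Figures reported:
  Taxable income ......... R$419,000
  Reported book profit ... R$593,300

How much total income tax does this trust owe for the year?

R$119,209

Shadow minimum tax:
  Base (reported book profit): R$593,300
  Less exemption R$75,000 → base R$518,300
  R$518,300 × 23% = R$119,209

Regular tax:
  R$223,000 × 6% = R$13,380
  R$196,000 × 11% = R$21,560
  → R$34,940

R$119,209 > R$34,940, so the shadow minimum tax is the binding amount.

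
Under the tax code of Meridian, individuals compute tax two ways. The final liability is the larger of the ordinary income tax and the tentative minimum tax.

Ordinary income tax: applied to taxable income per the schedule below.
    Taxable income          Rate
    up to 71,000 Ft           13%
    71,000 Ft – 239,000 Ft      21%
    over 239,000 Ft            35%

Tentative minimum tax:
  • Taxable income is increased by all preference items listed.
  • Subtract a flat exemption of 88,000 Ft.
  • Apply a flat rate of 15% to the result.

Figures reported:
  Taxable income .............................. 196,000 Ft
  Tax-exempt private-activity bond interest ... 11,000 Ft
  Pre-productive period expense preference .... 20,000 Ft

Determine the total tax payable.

35,480 Ft

Tentative minimum tax:
  Adjusted income: 196,000 Ft + 11,000 Ft + 20,000 Ft = 227,000 Ft
  Less exemption 88,000 Ft → base 139,000 Ft
  139,000 Ft × 15% = 20,850 Ft

Ordinary income tax:
  71,000 Ft × 13% = 9,230 Ft
  125,000 Ft × 21% = 26,250 Ft
  → 35,480 Ft

35,480 Ft > 20,850 Ft, so the ordinary income tax governs.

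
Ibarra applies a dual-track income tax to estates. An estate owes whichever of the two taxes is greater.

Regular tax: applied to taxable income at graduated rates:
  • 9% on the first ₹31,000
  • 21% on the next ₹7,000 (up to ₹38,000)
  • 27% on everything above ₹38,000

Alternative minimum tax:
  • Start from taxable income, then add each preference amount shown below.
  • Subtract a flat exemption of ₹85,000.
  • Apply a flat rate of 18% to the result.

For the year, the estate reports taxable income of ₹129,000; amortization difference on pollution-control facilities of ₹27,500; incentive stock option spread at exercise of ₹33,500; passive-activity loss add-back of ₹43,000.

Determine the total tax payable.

₹28,830

Regular tax:
  ₹31,000 × 9% = ₹2,790
  ₹7,000 × 21% = ₹1,470
  ₹91,000 × 27% = ₹24,570
  → ₹28,830

Alternative minimum tax:
  Adjusted income: ₹129,000 + ₹27,500 + ₹33,500 + ₹43,000 = ₹233,000
  Less exemption ₹85,000 → base ₹148,000
  ₹148,000 × 18% = ₹26,640

₹28,830 > ₹26,640, so the regular tax governs.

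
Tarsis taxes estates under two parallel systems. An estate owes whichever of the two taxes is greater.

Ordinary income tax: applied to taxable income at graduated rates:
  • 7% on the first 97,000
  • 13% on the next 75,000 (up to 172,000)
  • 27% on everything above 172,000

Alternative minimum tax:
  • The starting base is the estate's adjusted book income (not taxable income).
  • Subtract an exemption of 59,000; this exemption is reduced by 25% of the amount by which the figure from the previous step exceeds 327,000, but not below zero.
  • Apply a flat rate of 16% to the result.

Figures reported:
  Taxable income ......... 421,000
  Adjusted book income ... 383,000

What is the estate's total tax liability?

83,770

Ordinary income tax:
  97,000 × 7% = 6,790
  75,000 × 13% = 9,750
  249,000 × 27% = 67,230
  → 83,770

Alternative minimum tax:
  Base (adjusted book income): 383,000
  Exemption: 59,000 − 25% × (383,000 − 327,000) = 59,000 − 14,000 = 45,000
  Base: 383,000 − 45,000 = 338,000
  338,000 × 16% = 54,080

83,770 > 54,080, so the ordinary income tax governs.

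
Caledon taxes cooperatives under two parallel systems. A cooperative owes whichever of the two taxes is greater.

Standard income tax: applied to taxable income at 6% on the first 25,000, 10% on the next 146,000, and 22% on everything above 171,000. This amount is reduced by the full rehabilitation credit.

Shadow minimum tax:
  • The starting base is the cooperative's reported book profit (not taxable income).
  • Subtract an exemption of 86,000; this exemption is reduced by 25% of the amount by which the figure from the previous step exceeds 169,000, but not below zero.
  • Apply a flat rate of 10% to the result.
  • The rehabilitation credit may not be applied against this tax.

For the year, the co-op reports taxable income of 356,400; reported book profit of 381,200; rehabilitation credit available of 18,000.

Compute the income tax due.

38,888

Shadow minimum tax:
  Base (reported book profit): 381,200
  Exemption: 86,000 − 25% × (381,200 − 169,000) = 86,000 − 53,050 = 32,950
  Base: 381,200 − 32,950 = 348,250
  348,250 × 10% = 34,825

Standard income tax:
  25,000 × 6% = 1,500
  146,000 × 10% = 14,600
  185,400 × 22% = 40,788
  → 56,888
  Less rehabilitation credit 18,000 → 38,888

38,888 > 34,825, so the standard income tax governs.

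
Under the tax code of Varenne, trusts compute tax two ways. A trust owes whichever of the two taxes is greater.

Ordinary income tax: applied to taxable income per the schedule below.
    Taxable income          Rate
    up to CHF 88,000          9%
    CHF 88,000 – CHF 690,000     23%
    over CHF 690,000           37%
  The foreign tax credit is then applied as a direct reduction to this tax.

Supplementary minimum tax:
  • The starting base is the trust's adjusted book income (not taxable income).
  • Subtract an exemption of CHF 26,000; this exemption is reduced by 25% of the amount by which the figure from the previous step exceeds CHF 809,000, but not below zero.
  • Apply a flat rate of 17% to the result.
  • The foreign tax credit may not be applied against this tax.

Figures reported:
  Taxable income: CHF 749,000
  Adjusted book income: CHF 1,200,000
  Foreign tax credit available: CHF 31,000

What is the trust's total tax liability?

Ordinary income tax:
  CHF 88,000 × 9% = CHF 7,920
  CHF 602,000 × 23% = CHF 138,460
  CHF 59,000 × 37% = CHF 21,830
  → CHF 168,210
  Less foreign tax credit CHF 31,000 → CHF 137,210

Supplementary minimum tax:
  Base (adjusted book income): CHF 1,200,000
  Exemption: 25% × (CHF 1,200,000 − CHF 809,000) = CHF 97,750 ≥ CHF 26,000, so the exemption is fully phased out
  Base: CHF 1,200,000 − CHF 0 = CHF 1,200,000
  CHF 1,200,000 × 17% = CHF 204,000

CHF 204,000 > CHF 137,210, so the supplementary minimum tax is the binding amount.

CHF 204,000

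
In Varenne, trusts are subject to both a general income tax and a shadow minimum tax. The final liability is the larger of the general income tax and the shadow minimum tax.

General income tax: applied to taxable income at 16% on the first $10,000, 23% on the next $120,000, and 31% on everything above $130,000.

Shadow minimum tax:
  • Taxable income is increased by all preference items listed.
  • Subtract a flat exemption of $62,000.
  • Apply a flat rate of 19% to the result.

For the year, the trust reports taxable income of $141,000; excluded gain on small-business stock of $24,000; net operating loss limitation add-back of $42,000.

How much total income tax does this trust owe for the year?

Shadow minimum tax:
  Adjusted income: $141,000 + $24,000 + $42,000 = $207,000
  Less exemption $62,000 → base $145,000
  $145,000 × 19% = $27,550

General income tax:
  $10,000 × 16% = $1,600
  $120,000 × 23% = $27,600
  $11,000 × 31% = $3,410
  → $32,610

$32,610 > $27,550, so the general income tax governs.

$32,610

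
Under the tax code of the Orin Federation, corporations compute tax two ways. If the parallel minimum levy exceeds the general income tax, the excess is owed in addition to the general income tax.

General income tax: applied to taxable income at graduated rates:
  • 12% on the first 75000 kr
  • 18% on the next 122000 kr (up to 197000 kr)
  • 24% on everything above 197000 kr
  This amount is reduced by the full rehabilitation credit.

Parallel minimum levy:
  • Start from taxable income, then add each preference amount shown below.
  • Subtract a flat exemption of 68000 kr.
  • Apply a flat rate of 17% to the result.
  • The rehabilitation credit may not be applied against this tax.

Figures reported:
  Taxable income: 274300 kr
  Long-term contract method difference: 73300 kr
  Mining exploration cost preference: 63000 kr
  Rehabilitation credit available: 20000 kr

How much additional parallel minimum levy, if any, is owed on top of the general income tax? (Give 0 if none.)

Parallel minimum levy:
  Adjusted income: 274300 kr + 73300 kr + 63000 kr = 410600 kr
  Less exemption 68000 kr → base 342600 kr
  342600 kr × 17% = 58242 kr

General income tax:
  75000 kr × 12% = 9000 kr
  122000 kr × 18% = 21960 kr
  77300 kr × 24% = 18552 kr
  → 49512 kr
  Less rehabilitation credit 20000 kr → 29512 kr

Excess of parallel minimum levy over general income tax: 58242 kr − 29512 kr = 28730 kr.

28730 kr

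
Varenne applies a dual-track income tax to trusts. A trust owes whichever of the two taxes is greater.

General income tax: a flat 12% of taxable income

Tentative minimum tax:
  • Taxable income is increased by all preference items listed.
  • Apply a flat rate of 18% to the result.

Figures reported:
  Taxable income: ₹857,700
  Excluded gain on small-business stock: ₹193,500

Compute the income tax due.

₹189,216

Tentative minimum tax:
  Adjusted income: ₹857,700 + ₹193,500 = ₹1,051,200
  ₹1,051,200 × 18% = ₹189,216

General income tax:
  ₹857,700 × 12% = ₹102,924

₹189,216 > ₹102,924, so the tentative minimum tax is the binding amount.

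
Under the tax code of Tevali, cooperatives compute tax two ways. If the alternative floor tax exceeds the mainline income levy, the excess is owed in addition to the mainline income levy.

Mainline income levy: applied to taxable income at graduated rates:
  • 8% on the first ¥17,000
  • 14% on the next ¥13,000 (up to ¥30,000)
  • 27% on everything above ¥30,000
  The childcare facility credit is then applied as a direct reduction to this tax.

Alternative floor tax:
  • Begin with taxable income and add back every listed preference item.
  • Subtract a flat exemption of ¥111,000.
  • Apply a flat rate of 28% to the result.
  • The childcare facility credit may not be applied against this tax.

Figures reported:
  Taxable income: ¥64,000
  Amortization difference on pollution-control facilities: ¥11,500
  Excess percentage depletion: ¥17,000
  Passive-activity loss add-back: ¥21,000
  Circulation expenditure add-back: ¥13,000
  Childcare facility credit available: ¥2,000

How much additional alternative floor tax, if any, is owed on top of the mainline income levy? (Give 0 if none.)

¥0

Mainline income levy:
  ¥17,000 × 8% = ¥1,360
  ¥13,000 × 14% = ¥1,820
  ¥34,000 × 27% = ¥9,180
  → ¥12,360
  Less childcare facility credit ¥2,000 → ¥10,360

Alternative floor tax:
  Adjusted income: ¥64,000 + ¥11,500 + ¥17,000 + ¥21,000 + ¥13,000 = ¥126,500
  Less exemption ¥111,000 → base ¥15,500
  ¥15,500 × 28% = ¥4,340

¥4,340 ≤ ¥10,360, so no add-on is due.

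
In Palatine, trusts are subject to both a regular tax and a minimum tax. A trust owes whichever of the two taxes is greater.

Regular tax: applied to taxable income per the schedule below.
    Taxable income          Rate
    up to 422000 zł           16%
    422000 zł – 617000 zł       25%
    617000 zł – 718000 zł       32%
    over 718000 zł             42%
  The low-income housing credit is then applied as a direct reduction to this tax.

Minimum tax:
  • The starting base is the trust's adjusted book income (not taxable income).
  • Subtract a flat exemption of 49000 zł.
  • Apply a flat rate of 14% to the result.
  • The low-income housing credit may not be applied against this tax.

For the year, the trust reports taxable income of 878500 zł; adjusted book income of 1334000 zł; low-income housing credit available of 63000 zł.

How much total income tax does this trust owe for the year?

Regular tax:
  422000 zł × 16% = 67520 zł
  195000 zł × 25% = 48750 zł
  101000 zł × 32% = 32320 zł
  160500 zł × 42% = 67410 zł
  → 216000 zł
  Less low-income housing credit 63000 zł → 153000 zł

Minimum tax:
  Base (adjusted book income): 1334000 zł
  Less exemption 49000 zł → base 1285000 zł
  1285000 zł × 14% = 179900 zł

179900 zł > 153000 zł, so the minimum tax is the binding amount.

179900 zł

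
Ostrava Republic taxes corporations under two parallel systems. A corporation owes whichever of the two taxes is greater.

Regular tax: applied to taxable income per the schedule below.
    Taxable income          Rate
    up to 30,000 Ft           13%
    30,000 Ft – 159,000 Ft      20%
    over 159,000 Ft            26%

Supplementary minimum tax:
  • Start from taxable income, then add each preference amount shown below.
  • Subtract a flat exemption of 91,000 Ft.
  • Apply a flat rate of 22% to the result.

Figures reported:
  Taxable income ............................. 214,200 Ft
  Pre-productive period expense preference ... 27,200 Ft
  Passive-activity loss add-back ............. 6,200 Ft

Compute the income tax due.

44,052 Ft

Regular tax:
  30,000 Ft × 13% = 3,900 Ft
  129,000 Ft × 20% = 25,800 Ft
  55,200 Ft × 26% = 14,352 Ft
  → 44,052 Ft

Supplementary minimum tax:
  Adjusted income: 214,200 Ft + 27,200 Ft + 6,200 Ft = 247,600 Ft
  Less exemption 91,000 Ft → base 156,600 Ft
  156,600 Ft × 22% = 34,452 Ft

44,052 Ft > 34,452 Ft, so the regular tax governs.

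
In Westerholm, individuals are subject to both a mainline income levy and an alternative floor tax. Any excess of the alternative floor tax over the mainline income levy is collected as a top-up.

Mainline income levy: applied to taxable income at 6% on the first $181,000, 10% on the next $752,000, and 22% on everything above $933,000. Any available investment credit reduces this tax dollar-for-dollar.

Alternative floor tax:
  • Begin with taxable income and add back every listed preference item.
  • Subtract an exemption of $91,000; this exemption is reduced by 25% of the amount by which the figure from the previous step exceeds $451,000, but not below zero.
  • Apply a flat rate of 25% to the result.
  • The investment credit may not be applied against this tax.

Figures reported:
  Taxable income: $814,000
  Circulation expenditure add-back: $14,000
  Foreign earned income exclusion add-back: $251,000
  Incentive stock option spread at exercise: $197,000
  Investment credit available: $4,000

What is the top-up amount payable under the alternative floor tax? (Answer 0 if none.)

$248,840

Mainline income levy:
  $181,000 × 6% = $10,860
  $633,000 × 10% = $63,300
  → $74,160
  Less investment credit $4,000 → $70,160

Alternative floor tax:
  Adjusted income: $814,000 + $14,000 + $251,000 + $197,000 = $1,276,000
  Exemption: 25% × ($1,276,000 − $451,000) = $206,250 ≥ $91,000, so the exemption is fully phased out
  Base: $1,276,000 − $0 = $1,276,000
  $1,276,000 × 25% = $319,000

Excess of alternative floor tax over mainline income levy: $319,000 − $70,160 = $248,840.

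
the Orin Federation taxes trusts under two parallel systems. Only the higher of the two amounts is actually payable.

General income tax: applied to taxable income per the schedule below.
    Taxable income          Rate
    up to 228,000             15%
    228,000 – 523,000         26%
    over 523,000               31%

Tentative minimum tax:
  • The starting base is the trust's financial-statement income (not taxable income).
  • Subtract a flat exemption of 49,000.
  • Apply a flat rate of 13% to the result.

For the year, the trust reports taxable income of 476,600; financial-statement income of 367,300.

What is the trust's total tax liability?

98,836

General income tax:
  228,000 × 15% = 34,200
  248,600 × 26% = 64,636
  → 98,836

Tentative minimum tax:
  Base (financial-statement income): 367,300
  Less exemption 49,000 → base 318,300
  318,300 × 13% = 41,379

98,836 > 41,379, so the general income tax governs.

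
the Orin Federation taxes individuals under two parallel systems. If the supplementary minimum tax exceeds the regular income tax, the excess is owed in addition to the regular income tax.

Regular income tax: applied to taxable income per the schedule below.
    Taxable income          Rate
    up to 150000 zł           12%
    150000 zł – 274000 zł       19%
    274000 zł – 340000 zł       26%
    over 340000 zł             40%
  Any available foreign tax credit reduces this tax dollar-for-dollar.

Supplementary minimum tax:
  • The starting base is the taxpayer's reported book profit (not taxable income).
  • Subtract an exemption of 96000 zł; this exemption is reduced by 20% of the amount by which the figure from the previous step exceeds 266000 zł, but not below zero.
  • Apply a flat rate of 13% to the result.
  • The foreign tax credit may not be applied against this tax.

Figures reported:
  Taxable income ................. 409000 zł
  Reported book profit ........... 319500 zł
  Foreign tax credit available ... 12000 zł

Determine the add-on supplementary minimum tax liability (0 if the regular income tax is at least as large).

Regular income tax:
  150000 zł × 12% = 18000 zł
  124000 zł × 19% = 23560 zł
  66000 zł × 26% = 17160 zł
  69000 zł × 40% = 27600 zł
  → 86320 zł
  Less foreign tax credit 12000 zł → 74320 zł

Supplementary minimum tax:
  Base (reported book profit): 319500 zł
  Exemption: 96000 zł − 20% × (319500 zł − 266000 zł) = 96000 zł − 10700 zł = 85300 zł
  Base: 319500 zł − 85300 zł = 234200 zł
  234200 zł × 13% = 30446 zł

30446 zł ≤ 74320 zł, so no add-on is due.

0 zł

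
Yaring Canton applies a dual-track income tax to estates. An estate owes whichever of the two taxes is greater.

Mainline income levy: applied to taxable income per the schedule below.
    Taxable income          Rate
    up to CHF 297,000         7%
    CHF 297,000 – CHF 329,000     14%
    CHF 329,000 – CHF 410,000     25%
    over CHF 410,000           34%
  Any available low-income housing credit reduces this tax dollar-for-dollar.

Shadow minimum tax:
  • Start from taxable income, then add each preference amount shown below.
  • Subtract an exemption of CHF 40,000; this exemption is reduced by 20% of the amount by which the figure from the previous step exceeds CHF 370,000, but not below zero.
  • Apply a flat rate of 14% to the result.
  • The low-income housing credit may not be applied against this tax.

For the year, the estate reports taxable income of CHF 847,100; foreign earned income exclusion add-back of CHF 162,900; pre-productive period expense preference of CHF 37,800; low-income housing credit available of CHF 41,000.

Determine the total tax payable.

Shadow minimum tax:
  Adjusted income: CHF 847,100 + CHF 162,900 + CHF 37,800 = CHF 1,047,800
  Exemption: 20% × (CHF 1,047,800 − CHF 370,000) = CHF 135,560 ≥ CHF 40,000, so the exemption is fully phased out
  Base: CHF 1,047,800 − CHF 0 = CHF 1,047,800
  CHF 1,047,800 × 14% = CHF 146,692

Mainline income levy:
  CHF 297,000 × 7% = CHF 20,790
  CHF 32,000 × 14% = CHF 4,480
  CHF 81,000 × 25% = CHF 20,250
  CHF 437,100 × 34% = CHF 148,614
  → CHF 194,134
  Less low-income housing credit CHF 41,000 → CHF 153,134

CHF 153,134 > CHF 146,692, so the mainline income levy governs.

CHF 153,134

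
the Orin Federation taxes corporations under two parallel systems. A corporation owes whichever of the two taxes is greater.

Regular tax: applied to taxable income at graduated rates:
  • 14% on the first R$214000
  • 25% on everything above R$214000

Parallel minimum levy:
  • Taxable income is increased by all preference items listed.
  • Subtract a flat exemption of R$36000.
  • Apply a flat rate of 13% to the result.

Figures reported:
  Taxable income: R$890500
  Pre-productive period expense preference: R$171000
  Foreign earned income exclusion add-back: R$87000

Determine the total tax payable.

R$199085

Parallel minimum levy:
  Adjusted income: R$890500 + R$171000 + R$87000 = R$1148500
  Less exemption R$36000 → base R$1112500
  R$1112500 × 13% = R$144625

Regular tax:
  R$214000 × 14% = R$29960
  R$676500 × 25% = R$169125
  → R$199085

R$199085 > R$144625, so the regular tax governs.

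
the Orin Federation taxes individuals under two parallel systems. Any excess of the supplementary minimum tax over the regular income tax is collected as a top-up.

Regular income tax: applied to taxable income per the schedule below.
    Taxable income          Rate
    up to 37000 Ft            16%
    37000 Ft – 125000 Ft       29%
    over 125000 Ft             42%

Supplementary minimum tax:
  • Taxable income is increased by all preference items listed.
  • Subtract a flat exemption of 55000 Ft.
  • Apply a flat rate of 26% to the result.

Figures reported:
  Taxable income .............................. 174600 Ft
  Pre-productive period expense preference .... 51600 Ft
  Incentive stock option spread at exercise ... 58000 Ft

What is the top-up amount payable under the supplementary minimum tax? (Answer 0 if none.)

7320 Ft

Supplementary minimum tax:
  Adjusted income: 174600 Ft + 51600 Ft + 58000 Ft = 284200 Ft
  Less exemption 55000 Ft → base 229200 Ft
  229200 Ft × 26% = 59592 Ft

Regular income tax:
  37000 Ft × 16% = 5920 Ft
  88000 Ft × 29% = 25520 Ft
  49600 Ft × 42% = 20832 Ft
  → 52272 Ft

Excess of supplementary minimum tax over regular income tax: 59592 Ft − 52272 Ft = 7320 Ft.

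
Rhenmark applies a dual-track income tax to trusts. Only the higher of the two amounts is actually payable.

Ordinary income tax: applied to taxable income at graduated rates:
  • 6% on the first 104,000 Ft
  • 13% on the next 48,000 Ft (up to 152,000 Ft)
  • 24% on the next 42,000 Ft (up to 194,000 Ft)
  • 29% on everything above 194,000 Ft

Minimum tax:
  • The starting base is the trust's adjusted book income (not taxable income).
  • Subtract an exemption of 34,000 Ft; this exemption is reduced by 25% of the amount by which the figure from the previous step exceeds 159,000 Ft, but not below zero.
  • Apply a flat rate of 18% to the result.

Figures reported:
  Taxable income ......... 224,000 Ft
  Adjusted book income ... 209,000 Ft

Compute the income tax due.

Ordinary income tax:
  104,000 Ft × 6% = 6,240 Ft
  48,000 Ft × 13% = 6,240 Ft
  42,000 Ft × 24% = 10,080 Ft
  30,000 Ft × 29% = 8,700 Ft
  → 31,260 Ft

Minimum tax:
  Base (adjusted book income): 209,000 Ft
  Exemption: 34,000 Ft − 25% × (209,000 Ft − 159,000 Ft) = 34,000 Ft − 12,500 Ft = 21,500 Ft
  Base: 209,000 Ft − 21,500 Ft = 187,500 Ft
  187,500 Ft × 18% = 33,750 Ft

33,750 Ft > 31,260 Ft, so the minimum tax is the binding amount.

33,750 Ft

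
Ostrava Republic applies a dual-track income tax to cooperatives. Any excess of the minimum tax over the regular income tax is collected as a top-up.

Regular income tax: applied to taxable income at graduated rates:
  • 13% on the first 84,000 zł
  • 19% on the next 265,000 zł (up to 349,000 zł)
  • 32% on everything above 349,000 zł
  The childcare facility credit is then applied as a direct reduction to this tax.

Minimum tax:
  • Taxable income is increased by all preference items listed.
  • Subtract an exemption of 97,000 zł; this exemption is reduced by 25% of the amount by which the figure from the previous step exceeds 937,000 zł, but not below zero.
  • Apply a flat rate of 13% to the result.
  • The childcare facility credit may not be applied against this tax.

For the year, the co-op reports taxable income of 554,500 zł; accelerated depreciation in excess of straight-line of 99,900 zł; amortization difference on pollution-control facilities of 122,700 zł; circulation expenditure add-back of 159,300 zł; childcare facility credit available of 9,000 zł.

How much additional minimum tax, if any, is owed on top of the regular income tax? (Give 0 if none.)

Minimum tax:
  Adjusted income: 554,500 zł + 99,900 zł + 122,700 zł + 159,300 zł = 936,400 zł
  Exemption: 936,400 zł ≤ 937,000 zł, so full 97,000 zł applies
  Base: 936,400 zł − 97,000 zł = 839,400 zł
  839,400 zł × 13% = 109,122 zł

Regular income tax:
  84,000 zł × 13% = 10,920 zł
  265,000 zł × 19% = 50,350 zł
  205,500 zł × 32% = 65,760 zł
  → 127,030 zł
  Less childcare facility credit 9,000 zł → 118,030 zł

109,122 zł ≤ 118,030 zł, so no add-on is due.

0 zł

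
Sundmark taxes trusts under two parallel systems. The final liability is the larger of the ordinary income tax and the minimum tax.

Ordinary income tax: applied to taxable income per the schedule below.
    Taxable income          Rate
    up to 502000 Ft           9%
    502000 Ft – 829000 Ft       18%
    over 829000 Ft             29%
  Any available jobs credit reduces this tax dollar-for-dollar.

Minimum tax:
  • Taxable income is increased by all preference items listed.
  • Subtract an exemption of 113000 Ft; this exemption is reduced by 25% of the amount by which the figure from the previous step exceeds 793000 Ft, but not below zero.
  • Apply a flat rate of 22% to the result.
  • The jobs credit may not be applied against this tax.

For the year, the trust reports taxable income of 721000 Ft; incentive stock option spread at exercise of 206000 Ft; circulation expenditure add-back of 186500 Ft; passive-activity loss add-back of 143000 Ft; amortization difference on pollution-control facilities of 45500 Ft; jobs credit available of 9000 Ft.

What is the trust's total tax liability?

286440 Ft

Ordinary income tax:
  502000 Ft × 9% = 45180 Ft
  219000 Ft × 18% = 39420 Ft
  → 84600 Ft
  Less jobs credit 9000 Ft → 75600 Ft

Minimum tax:
  Adjusted income: 721000 Ft + 206000 Ft + 186500 Ft + 143000 Ft + 45500 Ft = 1302000 Ft
  Exemption: 25% × (1302000 Ft − 793000 Ft) = 127250 Ft ≥ 113000 Ft, so the exemption is fully phased out
  Base: 1302000 Ft − 0 Ft = 1302000 Ft
  1302000 Ft × 22% = 286440 Ft

286440 Ft > 75600 Ft, so the minimum tax is the binding amount.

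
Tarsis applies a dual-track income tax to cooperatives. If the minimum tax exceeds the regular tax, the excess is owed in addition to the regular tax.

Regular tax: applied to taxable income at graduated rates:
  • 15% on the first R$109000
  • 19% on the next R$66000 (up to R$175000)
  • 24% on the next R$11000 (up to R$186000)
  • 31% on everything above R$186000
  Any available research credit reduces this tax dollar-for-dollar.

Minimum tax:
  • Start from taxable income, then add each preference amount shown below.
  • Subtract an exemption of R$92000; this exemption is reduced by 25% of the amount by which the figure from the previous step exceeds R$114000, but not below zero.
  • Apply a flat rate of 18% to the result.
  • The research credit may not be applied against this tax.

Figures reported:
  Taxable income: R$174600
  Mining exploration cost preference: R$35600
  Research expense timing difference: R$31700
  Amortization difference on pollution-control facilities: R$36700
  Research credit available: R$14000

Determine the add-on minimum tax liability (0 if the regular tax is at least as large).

Minimum tax:
  Adjusted income: R$174600 + R$35600 + R$31700 + R$36700 = R$278600
  Exemption: R$92000 − 25% × (R$278600 − R$114000) = R$92000 − R$41150 = R$50850
  Base: R$278600 − R$50850 = R$227750
  R$227750 × 18% = R$40995

Regular tax:
  R$109000 × 15% = R$16350
  R$65600 × 19% = R$12464
  → R$28814
  Less research credit R$14000 → R$14814

Excess of minimum tax over regular tax: R$40995 − R$14814 = R$26181.

R$26181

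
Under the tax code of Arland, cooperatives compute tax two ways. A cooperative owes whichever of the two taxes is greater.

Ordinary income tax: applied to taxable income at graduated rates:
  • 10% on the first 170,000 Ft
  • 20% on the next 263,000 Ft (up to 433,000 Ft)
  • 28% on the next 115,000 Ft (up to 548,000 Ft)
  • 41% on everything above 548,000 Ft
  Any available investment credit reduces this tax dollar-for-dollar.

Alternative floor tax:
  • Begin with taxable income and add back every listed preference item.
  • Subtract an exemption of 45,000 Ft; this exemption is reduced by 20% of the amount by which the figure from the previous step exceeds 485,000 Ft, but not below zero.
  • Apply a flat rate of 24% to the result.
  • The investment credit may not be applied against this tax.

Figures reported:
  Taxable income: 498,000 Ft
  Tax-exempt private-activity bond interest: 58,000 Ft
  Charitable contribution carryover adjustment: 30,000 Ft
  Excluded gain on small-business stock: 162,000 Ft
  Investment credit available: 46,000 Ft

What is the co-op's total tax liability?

Ordinary income tax:
  170,000 Ft × 10% = 17,000 Ft
  263,000 Ft × 20% = 52,600 Ft
  65,000 Ft × 28% = 18,200 Ft
  → 87,800 Ft
  Less investment credit 46,000 Ft → 41,800 Ft

Alternative floor tax:
  Adjusted income: 498,000 Ft + 58,000 Ft + 30,000 Ft + 162,000 Ft = 748,000 Ft
  Exemption: 20% × (748,000 Ft − 485,000 Ft) = 52,600 Ft ≥ 45,000 Ft, so the exemption is fully phased out
  Base: 748,000 Ft − 0 Ft = 748,000 Ft
  748,000 Ft × 24% = 179,520 Ft

179,520 Ft > 41,800 Ft, so the alternative floor tax is the binding amount.

179,520 Ft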